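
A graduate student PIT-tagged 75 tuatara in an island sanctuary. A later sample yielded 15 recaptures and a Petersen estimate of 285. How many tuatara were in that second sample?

C = 57

From N = M·C/R: C = N·R / M = 285·15 / 75 = 4275 / 75 = 57.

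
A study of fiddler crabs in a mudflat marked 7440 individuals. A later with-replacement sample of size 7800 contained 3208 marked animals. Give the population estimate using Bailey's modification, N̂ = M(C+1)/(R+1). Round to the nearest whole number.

N ≈ 18,086

N̂ = 7440·(7800+1)/(3208+1) = 7440·7801/3209 = 58039440/3209 ≈ 18086.46 → 18086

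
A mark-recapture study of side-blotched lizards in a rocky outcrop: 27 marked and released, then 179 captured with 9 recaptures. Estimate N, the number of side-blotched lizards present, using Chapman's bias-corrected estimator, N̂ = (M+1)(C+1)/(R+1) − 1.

N = 503

N̂ = (27+1)(179+1)/(9+1) − 1 = 28·180/10 − 1
= 5040/10 − 1 = 504 − 1 = 503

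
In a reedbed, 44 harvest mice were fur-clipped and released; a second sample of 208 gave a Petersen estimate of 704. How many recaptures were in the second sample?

R = 13

From N = M·C/R: R = M·C / N = 44·208 / 704 = 9152 / 704 = 13.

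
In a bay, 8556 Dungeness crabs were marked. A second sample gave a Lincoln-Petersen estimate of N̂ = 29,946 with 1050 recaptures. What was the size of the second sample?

C = 3675

From N = M·C/R: C = N·R / M = 29946·1050 / 8556 = 31443300 / 8556 = 3675.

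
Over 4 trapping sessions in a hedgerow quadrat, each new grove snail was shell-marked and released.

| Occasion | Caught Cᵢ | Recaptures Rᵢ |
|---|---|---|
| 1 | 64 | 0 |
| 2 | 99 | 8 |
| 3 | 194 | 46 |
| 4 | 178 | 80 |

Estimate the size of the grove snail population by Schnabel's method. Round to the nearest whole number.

N ≈ 674

Marked at large before each occasion: Mᵢ = Σⱼ<ᵢ (Cⱼ − Rⱼ) → M1=0, M2=64, M3=155, M4=303
Σ MᵢCᵢ = 0·64 + 64·99 + 155·194 + 303·178 = 0 + 6336 + 30070 + 53934 = 90340
Σ Rᵢ = 0 + 8 + 46 + 80 = 134
N̂ = 90340 / 134 ≈ 674.2 → 674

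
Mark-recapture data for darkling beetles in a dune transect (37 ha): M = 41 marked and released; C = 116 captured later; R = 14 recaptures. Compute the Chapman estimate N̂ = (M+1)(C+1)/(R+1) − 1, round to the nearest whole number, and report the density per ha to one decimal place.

N̂ = 42·117/15 − 1 = 4914/15 − 1 ≈ 326.6 → 327
Density = N̂ / area = 327 / 37 ≈ 8.84 → 8.8 per ha

density ≈ 8.8 darkling beetles per ha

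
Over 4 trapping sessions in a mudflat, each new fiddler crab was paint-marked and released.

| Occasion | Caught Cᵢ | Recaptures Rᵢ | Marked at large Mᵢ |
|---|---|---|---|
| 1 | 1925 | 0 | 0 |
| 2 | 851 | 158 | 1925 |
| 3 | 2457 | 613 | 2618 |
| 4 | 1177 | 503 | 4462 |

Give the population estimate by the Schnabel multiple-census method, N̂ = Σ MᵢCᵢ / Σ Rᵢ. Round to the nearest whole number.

N ≈ 10,457

Σ MᵢCᵢ = 0·1925 + 1925·851 + 2618·2457 + 4462·1177 = 0 + 1638175 + 6432426 + 5251774 = 13322375
Σ Rᵢ = 0 + 158 + 613 + 503 = 1274
N̂ = 13322375 / 1274 ≈ 10457.1 → 10457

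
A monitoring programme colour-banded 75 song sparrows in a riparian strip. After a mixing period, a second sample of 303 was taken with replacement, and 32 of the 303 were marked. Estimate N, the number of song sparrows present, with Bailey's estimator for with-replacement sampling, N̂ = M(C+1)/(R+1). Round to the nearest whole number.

N̂ = 75·(303+1)/(32+1) = 75·304/33 = 22800/33 ≈ 690.9 → 691

N ≈ 691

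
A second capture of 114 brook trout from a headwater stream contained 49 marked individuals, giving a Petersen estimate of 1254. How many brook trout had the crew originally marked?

M = 539

From N = M·C/R: M = N·R / C = 1254·49 / 114 = 61446 / 114 = 539.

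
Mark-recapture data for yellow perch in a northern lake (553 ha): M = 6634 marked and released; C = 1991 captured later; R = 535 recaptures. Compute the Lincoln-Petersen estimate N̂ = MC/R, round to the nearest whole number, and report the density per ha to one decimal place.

density ≈ 44.6 yellow perch per ha

N̂ = 6634·1991/535 = 13208294/535 ≈ 24688.4 → 24688
Density = N̂ / area = 24688 / 553 ≈ 44.64 → 44.6 per ha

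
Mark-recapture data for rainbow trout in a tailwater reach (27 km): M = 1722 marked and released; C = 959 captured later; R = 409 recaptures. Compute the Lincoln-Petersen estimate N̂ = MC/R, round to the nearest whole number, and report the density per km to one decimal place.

density ≈ 149.6 rainbow trout per km

N̂ = 1722·959/409 = 1651398/409 ≈ 4037.6 → 4038
Density = N̂ / area = 4038 / 27 ≈ 149.56 → 149.6 per km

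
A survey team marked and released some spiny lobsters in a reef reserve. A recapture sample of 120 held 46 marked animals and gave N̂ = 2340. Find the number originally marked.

From N = M·C/R: M = N·R / C = 2340·46 / 120 = 107640 / 120 = 897.

M = 897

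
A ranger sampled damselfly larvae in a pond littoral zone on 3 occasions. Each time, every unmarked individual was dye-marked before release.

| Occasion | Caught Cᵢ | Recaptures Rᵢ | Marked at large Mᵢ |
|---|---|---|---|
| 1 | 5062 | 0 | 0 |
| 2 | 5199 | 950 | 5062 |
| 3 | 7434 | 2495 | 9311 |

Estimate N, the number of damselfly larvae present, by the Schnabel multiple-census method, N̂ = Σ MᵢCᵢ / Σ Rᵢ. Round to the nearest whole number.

Σ MᵢCᵢ = 0·5062 + 5062·5199 + 9311·7434 = 0 + 26317338 + 69217974 = 95535312
Σ Rᵢ = 0 + 950 + 2495 = 3445
N̂ = 95535312 / 3445 ≈ 27731.6 → 27732

N ≈ 27,732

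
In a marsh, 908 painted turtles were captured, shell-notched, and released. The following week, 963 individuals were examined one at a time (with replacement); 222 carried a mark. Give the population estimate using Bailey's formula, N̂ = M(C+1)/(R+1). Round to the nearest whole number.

N̂ = 908·(963+1)/(222+1) = 908·964/223 = 875312/223 ≈ 3925.2 → 3925

N ≈ 3925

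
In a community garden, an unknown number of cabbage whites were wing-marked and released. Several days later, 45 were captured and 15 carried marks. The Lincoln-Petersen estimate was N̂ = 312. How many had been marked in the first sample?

M = 104

From N = M·C/R: M = N·R / C = 312·15 / 45 = 4680 / 45 = 104.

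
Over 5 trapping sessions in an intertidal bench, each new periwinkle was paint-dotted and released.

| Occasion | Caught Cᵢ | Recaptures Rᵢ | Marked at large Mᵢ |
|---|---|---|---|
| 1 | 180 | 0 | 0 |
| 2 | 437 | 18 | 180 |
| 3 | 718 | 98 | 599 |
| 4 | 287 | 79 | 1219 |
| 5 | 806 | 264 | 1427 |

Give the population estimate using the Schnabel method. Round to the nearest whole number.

N ≈ 4376

Σ MᵢCᵢ = 0·180 + 180·437 + 599·718 + 1219·287 + 1427·806 = 0 + 78660 + 430082 + 349853 + 1150162 = 2008757
Σ Rᵢ = 0 + 18 + 98 + 79 + 264 = 459
N̂ = 2008757 / 459 ≈ 4376.4 → 4376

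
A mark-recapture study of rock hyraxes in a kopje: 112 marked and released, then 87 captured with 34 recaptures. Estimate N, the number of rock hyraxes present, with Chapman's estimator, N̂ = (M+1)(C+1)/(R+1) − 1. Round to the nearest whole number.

N ≈ 283

N̂ = (112+1)(87+1)/(34+1) − 1 = 113·88/35 − 1
= 9944/35 − 1 ≈ 284.1 − 1 ≈ 283.1 → 283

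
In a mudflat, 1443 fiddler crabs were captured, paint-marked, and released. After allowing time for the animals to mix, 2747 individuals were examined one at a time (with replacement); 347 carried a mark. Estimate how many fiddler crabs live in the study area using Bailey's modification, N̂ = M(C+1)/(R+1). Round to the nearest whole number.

N ≈ 11,395

N̂ = 1443·(2747+1)/(347+1) = 1443·2748/348 = 3965364/348 ≈ 11394.7 → 11395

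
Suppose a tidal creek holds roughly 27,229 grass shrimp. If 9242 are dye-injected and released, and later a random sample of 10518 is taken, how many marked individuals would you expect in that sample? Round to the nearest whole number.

expected recaptures ≈ 3570

Expected recaptures E[R] = M·C / N.
E[R] = 9242 × 10518 / 27229 = 97207356 / 27229 ≈ 3570.0 → 3570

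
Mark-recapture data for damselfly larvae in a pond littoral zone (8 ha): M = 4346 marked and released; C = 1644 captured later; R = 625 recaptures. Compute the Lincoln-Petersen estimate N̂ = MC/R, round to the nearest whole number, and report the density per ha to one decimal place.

N̂ = 4346·1644/625 = 7144824/625 ≈ 11431.7 → 11432
Density = N̂ / area = 11432 / 8 = 1429.0 per ha

density ≈ 1429.0 damselfly larvae per ha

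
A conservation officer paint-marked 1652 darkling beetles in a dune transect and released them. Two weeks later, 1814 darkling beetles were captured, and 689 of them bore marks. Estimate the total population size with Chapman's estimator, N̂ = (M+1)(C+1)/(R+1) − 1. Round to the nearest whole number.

N ≈ 4347

N̂ = (1652+1)(1814+1)/(689+1) − 1 = 1653·1815/690 − 1
= 3000195/690 − 1 ≈ 4348.1 − 1 ≈ 4347.1 → 4347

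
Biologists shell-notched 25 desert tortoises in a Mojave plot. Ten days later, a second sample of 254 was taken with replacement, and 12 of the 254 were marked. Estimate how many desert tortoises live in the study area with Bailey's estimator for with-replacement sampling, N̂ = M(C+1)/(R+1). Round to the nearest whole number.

N ≈ 490

N̂ = 25·(254+1)/(12+1) = 25·255/13 = 6375/13 ≈ 490.4 → 490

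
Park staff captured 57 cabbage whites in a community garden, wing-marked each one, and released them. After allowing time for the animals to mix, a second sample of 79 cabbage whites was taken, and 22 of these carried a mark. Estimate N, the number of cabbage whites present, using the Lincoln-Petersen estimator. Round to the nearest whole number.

N ≈ 205

N = (57 × 79) / 22 = 4503 / 22 ≈ 204.7 → 205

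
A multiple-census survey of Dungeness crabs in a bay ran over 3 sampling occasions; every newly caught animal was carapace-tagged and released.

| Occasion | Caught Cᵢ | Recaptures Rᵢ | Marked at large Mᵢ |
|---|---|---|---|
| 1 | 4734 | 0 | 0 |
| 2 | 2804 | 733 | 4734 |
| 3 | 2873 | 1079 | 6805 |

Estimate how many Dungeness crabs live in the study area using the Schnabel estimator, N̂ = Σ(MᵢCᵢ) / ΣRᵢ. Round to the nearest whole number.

Σ MᵢCᵢ = 0·4734 + 4734·2804 + 6805·2873 = 0 + 13274136 + 19550765 = 32824901
Σ Rᵢ = 0 + 733 + 1079 = 1812
N̂ = 32824901 / 1812 ≈ 18115.3 → 18115

N ≈ 18,115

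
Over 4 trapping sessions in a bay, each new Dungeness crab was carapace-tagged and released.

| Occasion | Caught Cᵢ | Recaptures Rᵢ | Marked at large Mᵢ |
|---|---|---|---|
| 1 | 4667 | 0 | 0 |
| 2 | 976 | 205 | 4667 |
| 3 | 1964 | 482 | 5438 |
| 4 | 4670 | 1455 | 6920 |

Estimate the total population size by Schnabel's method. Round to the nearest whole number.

N ≈ 22,200

Σ MᵢCᵢ = 0·4667 + 4667·976 + 5438·1964 + 6920·4670 = 0 + 4554992 + 10680232 + 32316400 = 47551624
Σ Rᵢ = 0 + 205 + 482 + 1455 = 2142
N̂ = 47551624 / 2142 ≈ 22199.6 → 22200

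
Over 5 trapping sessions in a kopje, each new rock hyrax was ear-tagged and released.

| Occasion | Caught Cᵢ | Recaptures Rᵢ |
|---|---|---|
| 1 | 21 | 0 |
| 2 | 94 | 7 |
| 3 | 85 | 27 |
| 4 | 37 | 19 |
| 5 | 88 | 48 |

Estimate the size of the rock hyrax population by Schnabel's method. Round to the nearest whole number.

N ≈ 332

Marked at large before each occasion: Mᵢ = Σⱼ<ᵢ (Cⱼ − Rⱼ) → M1=0, M2=21, M3=108, M4=166, M5=184
Σ MᵢCᵢ = 0·21 + 21·94 + 108·85 + 166·37 + 184·88 = 0 + 1974 + 9180 + 6142 + 16192 = 33488
Σ Rᵢ = 0 + 7 + 27 + 19 + 48 = 101
N̂ = 33488 / 101 ≈ 331.6 → 332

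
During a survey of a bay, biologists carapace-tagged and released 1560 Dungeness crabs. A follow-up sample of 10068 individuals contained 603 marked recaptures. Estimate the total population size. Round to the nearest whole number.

If marked individuals mix randomly, R/C ≈ M/N, giving N ≈ M·C/R.
N = (1560 × 10068) / 603 = 15706080 / 603 ≈ 26046.6 → 26047

N ≈ 26,047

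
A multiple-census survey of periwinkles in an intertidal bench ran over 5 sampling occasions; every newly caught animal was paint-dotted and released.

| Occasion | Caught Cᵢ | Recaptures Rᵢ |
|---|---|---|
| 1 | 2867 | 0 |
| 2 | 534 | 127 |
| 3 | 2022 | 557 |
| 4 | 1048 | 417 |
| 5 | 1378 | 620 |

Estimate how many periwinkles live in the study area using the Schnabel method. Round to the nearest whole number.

Marked at large before each occasion: Mᵢ = Σⱼ<ᵢ (Cⱼ − Rⱼ) → M1=0, M2=2867, M3=3274, M4=4739, M5=5370
Σ MᵢCᵢ = 0·2867 + 2867·534 + 3274·2022 + 4739·1048 + 5370·1378 = 0 + 1530978 + 6620028 + 4966472 + 7399860 = 20517338
Σ Rᵢ = 0 + 127 + 557 + 417 + 620 = 1721
N̂ = 20517338 / 1721 ≈ 11921.8 → 11922

N ≈ 11,922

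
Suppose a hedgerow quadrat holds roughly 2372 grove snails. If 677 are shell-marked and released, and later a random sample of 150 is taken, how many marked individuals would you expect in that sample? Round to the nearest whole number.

Expected recaptures E[R] = M·C / N.
E[R] = 677 × 150 / 2372 = 101550 / 2372 ≈ 42.8 → 43

expected recaptures ≈ 43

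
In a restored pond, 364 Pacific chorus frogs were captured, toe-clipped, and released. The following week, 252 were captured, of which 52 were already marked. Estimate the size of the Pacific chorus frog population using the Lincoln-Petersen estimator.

N = 1764

If marked individuals mix randomly, R/C ≈ M/N, giving N ≈ M·C/R.
N = (364 × 252) / 52 = 91728 / 52 = 1764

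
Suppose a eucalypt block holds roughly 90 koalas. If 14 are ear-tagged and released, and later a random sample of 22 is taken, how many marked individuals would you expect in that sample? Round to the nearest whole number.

expected recaptures ≈ 3

The marked fraction of the population is 14/90, so in a sample of 22 expect C·(M/N) marked.
E[R] = 14 × 22 / 90 = 308 / 90 ≈ 3.4 → 3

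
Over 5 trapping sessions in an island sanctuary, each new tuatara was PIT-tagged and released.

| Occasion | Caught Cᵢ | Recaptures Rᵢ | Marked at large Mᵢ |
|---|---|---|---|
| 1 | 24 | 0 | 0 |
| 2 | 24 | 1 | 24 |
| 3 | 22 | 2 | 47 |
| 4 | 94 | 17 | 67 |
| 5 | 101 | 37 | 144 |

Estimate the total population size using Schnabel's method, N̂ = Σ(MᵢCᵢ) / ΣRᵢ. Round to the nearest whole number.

Σ MᵢCᵢ = 0·24 + 24·24 + 47·22 + 67·94 + 144·101 = 0 + 576 + 1034 + 6298 + 14544 = 22452
Σ Rᵢ = 0 + 1 + 2 + 17 + 37 = 57
N̂ = 22452 / 57 ≈ 393.9 → 394

N ≈ 394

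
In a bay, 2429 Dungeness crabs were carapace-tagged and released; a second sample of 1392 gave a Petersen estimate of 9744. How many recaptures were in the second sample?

R = 347

From N = M·C/R: R = M·C / N = 2429·1392 / 9744 = 3381168 / 9744 = 347.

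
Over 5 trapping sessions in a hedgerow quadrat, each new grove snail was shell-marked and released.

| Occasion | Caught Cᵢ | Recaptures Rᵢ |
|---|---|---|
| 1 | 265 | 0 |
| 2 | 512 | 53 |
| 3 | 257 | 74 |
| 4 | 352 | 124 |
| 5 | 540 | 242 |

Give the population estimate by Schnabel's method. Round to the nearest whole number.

Marked at large before each occasion: Mᵢ = Σⱼ<ᵢ (Cⱼ − Rⱼ) → M1=0, M2=265, M3=724, M4=907, M5=1135
Σ MᵢCᵢ = 0·265 + 265·512 + 724·257 + 907·352 + 1135·540 = 0 + 135680 + 186068 + 319264 + 612900 = 1253912
Σ Rᵢ = 0 + 53 + 74 + 124 + 242 = 493
N̂ = 1253912 / 493 ≈ 2543.4 → 2543

N ≈ 2543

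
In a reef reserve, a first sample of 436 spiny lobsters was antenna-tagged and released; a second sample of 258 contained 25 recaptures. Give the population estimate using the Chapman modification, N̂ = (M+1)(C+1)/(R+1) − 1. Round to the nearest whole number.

N̂ = (436+1)(258+1)/(25+1) − 1 = 437·259/26 − 1
= 113183/26 − 1 ≈ 4353.2 − 1 ≈ 4352.2 → 4352

N ≈ 4352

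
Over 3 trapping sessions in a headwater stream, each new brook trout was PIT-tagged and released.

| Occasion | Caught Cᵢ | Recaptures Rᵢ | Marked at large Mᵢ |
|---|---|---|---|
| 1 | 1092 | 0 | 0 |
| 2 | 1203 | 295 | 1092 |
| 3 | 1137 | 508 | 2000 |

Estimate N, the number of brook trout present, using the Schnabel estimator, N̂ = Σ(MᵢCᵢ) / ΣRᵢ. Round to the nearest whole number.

Σ MᵢCᵢ = 0·1092 + 1092·1203 + 2000·1137 = 0 + 1313676 + 2274000 = 3587676
Σ Rᵢ = 0 + 295 + 508 = 803
N̂ = 3587676 / 803 ≈ 4467.8 → 4468

N ≈ 4468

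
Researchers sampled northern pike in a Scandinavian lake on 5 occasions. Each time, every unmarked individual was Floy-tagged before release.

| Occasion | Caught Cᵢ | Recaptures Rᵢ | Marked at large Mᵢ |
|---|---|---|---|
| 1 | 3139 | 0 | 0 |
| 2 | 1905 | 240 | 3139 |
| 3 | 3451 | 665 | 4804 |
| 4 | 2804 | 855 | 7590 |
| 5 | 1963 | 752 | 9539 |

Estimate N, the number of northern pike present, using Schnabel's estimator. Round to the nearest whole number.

N ≈ 24,907

Σ MᵢCᵢ = 0·3139 + 3139·1905 + 4804·3451 + 7590·2804 + 9539·1963 = 0 + 5979795 + 16578604 + 21282360 + 18725057 = 62565816
Σ Rᵢ = 0 + 240 + 665 + 855 + 752 = 2512
N̂ = 62565816 / 2512 ≈ 24906.8 → 24907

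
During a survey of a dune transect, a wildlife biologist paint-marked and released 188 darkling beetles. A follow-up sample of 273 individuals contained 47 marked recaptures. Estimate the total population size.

N = (188 × 273) / 47 = 51324 / 47 = 1092

N = 1092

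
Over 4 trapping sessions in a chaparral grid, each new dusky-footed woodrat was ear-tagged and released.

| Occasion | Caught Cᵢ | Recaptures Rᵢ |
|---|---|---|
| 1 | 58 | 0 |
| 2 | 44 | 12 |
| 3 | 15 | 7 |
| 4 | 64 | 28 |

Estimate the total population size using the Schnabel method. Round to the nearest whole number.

N ≈ 216

Marked at large before each occasion: Mᵢ = Σⱼ<ᵢ (Cⱼ − Rⱼ) → M1=0, M2=58, M3=90, M4=98
Σ MᵢCᵢ = 0·58 + 58·44 + 90·15 + 98·64 = 0 + 2552 + 1350 + 6272 = 10174
Σ Rᵢ = 0 + 12 + 7 + 28 = 47
N̂ = 10174 / 47 ≈ 216.47 → 216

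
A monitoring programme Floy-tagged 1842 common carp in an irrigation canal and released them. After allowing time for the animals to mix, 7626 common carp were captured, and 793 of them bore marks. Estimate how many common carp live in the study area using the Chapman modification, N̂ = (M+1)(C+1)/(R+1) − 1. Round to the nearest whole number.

N ≈ 17,702

N̂ = (1842+1)(7626+1)/(793+1) − 1 = 1843·7627/794 − 1
= 14056561/794 − 1 ≈ 17703.48 − 1 ≈ 17702.48 → 17702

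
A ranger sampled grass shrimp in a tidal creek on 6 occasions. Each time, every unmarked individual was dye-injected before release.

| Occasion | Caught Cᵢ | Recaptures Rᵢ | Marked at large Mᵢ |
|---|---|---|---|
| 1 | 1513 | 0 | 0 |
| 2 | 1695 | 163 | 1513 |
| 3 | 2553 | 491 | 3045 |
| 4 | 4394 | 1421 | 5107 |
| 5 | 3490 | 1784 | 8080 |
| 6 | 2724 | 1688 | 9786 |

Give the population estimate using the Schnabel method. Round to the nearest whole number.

Σ MᵢCᵢ = 0·1513 + 1513·1695 + 3045·2553 + 5107·4394 + 8080·3490 + 9786·2724 = 0 + 2564535 + 7773885 + 22440158 + 28199200 + 26657064 = 87634842
Σ Rᵢ = 0 + 163 + 491 + 1421 + 1784 + 1688 = 5547
N̂ = 87634842 / 5547 ≈ 15798.6 → 15799

N ≈ 15,799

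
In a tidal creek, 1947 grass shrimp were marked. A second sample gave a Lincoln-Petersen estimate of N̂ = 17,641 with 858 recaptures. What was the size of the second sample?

C = 7774

From N = M·C/R: C = N·R / M = 17641·858 / 1947 = 15135978 / 1947 = 7774.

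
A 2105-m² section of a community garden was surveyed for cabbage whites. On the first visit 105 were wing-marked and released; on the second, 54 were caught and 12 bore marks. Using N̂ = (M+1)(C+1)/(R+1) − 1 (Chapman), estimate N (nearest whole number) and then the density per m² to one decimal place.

density ≈ 0.2 cabbage whites per m²

N̂ = 106·55/13 − 1 = 5830/13 − 1 ≈ 447.46 → 447
Density = N̂ / area = 447 / 2105 ≈ 0.21 → 0.2 per m²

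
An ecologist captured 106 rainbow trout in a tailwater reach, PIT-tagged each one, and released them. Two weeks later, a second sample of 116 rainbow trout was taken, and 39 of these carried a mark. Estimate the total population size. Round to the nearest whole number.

If marked individuals mix randomly, R/C ≈ M/N, giving N ≈ M·C/R.
N = (106 × 116) / 39 = 12296 / 39 ≈ 315.3 → 315

N ≈ 315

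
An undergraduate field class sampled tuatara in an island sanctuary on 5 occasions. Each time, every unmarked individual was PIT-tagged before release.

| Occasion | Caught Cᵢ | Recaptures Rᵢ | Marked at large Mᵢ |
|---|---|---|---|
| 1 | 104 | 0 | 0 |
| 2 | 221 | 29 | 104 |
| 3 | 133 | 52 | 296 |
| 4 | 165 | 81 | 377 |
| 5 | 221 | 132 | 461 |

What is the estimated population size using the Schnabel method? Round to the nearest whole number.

N ≈ 770

Σ MᵢCᵢ = 0·104 + 104·221 + 296·133 + 377·165 + 461·221 = 0 + 22984 + 39368 + 62205 + 101881 = 226438
Σ Rᵢ = 0 + 29 + 52 + 81 + 132 = 294
N̂ = 226438 / 294 ≈ 770.2 → 770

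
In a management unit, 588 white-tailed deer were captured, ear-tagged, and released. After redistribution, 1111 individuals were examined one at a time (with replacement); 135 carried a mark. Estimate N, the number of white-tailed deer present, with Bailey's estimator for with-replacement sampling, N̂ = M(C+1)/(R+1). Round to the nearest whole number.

N̂ = 588·(1111+1)/(135+1) = 588·1112/136 = 653856/136 ≈ 4807.8 → 4808

N ≈ 4808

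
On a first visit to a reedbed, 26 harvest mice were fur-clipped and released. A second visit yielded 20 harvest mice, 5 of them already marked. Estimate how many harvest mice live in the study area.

If marked individuals mix randomly, R/C ≈ M/N, giving N ≈ M·C/R.
N = (26 × 20) / 5 = 520 / 5 = 104

N = 104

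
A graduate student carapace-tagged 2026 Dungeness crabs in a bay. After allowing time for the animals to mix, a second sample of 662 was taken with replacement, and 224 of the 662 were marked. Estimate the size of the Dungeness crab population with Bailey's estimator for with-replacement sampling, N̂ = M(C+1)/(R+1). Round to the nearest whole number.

N̂ = 2026·(662+1)/(224+1) = 2026·663/225 = 1343238/225 ≈ 5969.9 → 5970

N ≈ 5970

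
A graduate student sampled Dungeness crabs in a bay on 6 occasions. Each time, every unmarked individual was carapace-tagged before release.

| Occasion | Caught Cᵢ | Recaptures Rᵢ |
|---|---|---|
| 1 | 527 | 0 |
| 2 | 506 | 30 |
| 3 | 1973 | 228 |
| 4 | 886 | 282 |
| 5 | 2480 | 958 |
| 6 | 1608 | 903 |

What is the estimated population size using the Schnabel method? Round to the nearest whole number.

N ≈ 8676

Marked at large before each occasion: Mᵢ = Σⱼ<ᵢ (Cⱼ − Rⱼ) → M1=0, M2=527, M3=1003, M4=2748, M5=3352, M6=4874
Σ MᵢCᵢ = 0·527 + 527·506 + 1003·1973 + 2748·886 + 3352·2480 + 4874·1608 = 0 + 266662 + 1978919 + 2434728 + 8312960 + 7837392 = 20830661
Σ Rᵢ = 0 + 30 + 228 + 282 + 958 + 903 = 2401
N̂ = 20830661 / 2401 ≈ 8675.8 → 8676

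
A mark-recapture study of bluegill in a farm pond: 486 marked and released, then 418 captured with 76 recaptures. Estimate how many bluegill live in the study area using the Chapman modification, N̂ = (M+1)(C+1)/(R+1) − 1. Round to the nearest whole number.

N̂ = (486+1)(418+1)/(76+1) − 1 = 487·419/77 − 1
= 204053/77 − 1 ≈ 2650.0 − 1 ≈ 2649.0 → 2649

N ≈ 2649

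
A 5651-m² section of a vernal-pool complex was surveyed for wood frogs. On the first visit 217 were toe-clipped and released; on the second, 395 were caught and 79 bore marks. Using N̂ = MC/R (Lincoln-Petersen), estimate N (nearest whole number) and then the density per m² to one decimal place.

density ≈ 0.2 wood frogs per m²

N̂ = 217·395/79 = 85715/79 = 1085
Density = N̂ / area = 1085 / 5651 ≈ 0.19 → 0.2 per m²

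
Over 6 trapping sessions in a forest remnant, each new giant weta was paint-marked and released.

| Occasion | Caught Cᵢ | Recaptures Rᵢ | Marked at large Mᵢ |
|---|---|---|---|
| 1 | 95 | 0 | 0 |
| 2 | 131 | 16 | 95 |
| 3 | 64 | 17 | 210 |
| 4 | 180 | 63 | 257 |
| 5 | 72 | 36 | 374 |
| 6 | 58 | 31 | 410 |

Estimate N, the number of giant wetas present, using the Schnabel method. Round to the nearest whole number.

Σ MᵢCᵢ = 0·95 + 95·131 + 210·64 + 257·180 + 374·72 + 410·58 = 0 + 12445 + 13440 + 46260 + 26928 + 23780 = 122853
Σ Rᵢ = 0 + 16 + 17 + 63 + 36 + 31 = 163
N̂ = 122853 / 163 ≈ 753.7 → 754

N ≈ 754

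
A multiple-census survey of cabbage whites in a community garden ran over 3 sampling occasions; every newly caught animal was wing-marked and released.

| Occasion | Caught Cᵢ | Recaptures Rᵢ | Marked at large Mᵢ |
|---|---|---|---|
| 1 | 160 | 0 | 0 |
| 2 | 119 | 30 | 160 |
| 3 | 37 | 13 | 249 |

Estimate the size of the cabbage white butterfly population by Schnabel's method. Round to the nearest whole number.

N ≈ 657

Σ MᵢCᵢ = 0·160 + 160·119 + 249·37 = 0 + 19040 + 9213 = 28253
Σ Rᵢ = 0 + 30 + 13 = 43
N̂ = 28253 / 43 ≈ 657.0 → 657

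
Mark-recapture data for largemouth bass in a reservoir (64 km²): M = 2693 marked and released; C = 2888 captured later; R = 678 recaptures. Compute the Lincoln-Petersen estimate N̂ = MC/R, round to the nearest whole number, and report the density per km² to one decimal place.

N̂ = 2693·2888/678 = 7777384/678 ≈ 11471.1 → 11471
Density = N̂ / area = 11471 / 64 ≈ 179.23 → 179.2 per km²

density ≈ 179.2 largemouth bass per km²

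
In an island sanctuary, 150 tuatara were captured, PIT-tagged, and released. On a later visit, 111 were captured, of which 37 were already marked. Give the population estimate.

N = 450

If marked individuals mix randomly, R/C ≈ M/N, giving N ≈ M·C/R.
N = (150 × 111) / 37 = 16650 / 37 = 450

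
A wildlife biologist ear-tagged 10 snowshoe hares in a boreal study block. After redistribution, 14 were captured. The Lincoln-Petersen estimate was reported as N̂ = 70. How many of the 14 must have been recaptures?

From N = M·C/R: R = M·C / N = 10·14 / 70 = 140 / 70 = 2.

R = 2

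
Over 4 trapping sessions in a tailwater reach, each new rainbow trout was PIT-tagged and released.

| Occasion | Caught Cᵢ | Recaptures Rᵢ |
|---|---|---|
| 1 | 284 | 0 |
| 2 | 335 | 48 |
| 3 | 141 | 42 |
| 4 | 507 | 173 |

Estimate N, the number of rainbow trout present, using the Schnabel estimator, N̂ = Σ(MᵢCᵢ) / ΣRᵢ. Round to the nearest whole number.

Marked at large before each occasion: Mᵢ = Σⱼ<ᵢ (Cⱼ − Rⱼ) → M1=0, M2=284, M3=571, M4=670
Σ MᵢCᵢ = 0·284 + 284·335 + 571·141 + 670·507 = 0 + 95140 + 80511 + 339690 = 515341
Σ Rᵢ = 0 + 48 + 42 + 173 = 263
N̂ = 515341 / 263 ≈ 1959.47 → 1959

N ≈ 1959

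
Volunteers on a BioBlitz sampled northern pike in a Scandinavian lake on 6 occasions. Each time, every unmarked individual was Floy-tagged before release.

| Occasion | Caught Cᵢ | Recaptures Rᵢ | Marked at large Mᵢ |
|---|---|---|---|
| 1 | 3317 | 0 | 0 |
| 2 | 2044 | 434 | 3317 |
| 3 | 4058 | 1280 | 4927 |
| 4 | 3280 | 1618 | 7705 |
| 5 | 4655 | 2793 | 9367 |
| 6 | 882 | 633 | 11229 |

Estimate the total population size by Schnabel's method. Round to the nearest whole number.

N ≈ 15,619

Σ MᵢCᵢ = 0·3317 + 3317·2044 + 4927·4058 + 7705·3280 + 9367·4655 + 11229·882 = 0 + 6779948 + 19993766 + 25272400 + 43603385 + 9903978 = 105553477
Σ Rᵢ = 0 + 434 + 1280 + 1618 + 2793 + 633 = 6758
N̂ = 105553477 / 6758 ≈ 15619.0 → 15619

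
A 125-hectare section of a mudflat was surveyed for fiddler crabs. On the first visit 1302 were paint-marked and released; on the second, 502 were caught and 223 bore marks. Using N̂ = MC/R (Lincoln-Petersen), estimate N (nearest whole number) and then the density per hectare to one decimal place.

density ≈ 23.4 fiddler crabs per hectare

N̂ = 1302·502/223 = 653604/223 ≈ 2931.0 → 2931
Density = N̂ / area = 2931 / 125 ≈ 23.448 → 23.4 per hectare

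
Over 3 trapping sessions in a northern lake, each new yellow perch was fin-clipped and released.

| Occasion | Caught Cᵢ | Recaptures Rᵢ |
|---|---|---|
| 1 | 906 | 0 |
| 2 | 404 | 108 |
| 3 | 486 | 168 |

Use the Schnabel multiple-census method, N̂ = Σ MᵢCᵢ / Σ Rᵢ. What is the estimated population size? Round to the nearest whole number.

N ≈ 3443

Marked at large before each occasion: Mᵢ = Σⱼ<ᵢ (Cⱼ − Rⱼ) → M1=0, M2=906, M3=1202
Σ MᵢCᵢ = 0·906 + 906·404 + 1202·486 = 0 + 366024 + 584172 = 950196
Σ Rᵢ = 0 + 108 + 168 = 276
N̂ = 950196 / 276 ≈ 3442.7 → 3443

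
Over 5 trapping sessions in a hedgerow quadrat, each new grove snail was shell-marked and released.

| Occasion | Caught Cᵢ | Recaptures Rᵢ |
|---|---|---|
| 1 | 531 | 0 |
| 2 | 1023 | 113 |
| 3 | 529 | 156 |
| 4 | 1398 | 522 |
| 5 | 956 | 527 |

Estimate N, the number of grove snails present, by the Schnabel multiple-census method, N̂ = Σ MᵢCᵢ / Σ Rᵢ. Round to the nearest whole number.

N ≈ 4866

Marked at large before each occasion: Mᵢ = Σⱼ<ᵢ (Cⱼ − Rⱼ) → M1=0, M2=531, M3=1441, M4=1814, M5=2690
Σ MᵢCᵢ = 0·531 + 531·1023 + 1441·529 + 1814·1398 + 2690·956 = 0 + 543213 + 762289 + 2535972 + 2571640 = 6413114
Σ Rᵢ = 0 + 113 + 156 + 522 + 527 = 1318
N̂ = 6413114 / 1318 ≈ 4865.8 → 4866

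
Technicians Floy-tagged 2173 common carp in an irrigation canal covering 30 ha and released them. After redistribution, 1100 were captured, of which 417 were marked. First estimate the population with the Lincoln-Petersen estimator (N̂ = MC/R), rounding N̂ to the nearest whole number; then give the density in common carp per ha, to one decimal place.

density ≈ 191.1 common carp per ha

N̂ = 2173·1100/417 = 2390300/417 ≈ 5732.1 → 5732
Density = N̂ / area = 5732 / 30 ≈ 191.07 → 191.1 per ha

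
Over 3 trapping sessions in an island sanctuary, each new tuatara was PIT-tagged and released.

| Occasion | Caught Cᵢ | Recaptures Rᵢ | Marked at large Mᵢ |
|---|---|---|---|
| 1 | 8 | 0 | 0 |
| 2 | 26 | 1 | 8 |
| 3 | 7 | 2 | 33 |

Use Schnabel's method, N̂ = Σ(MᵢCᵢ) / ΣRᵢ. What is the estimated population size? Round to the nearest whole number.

Σ MᵢCᵢ = 0·8 + 8·26 + 33·7 = 0 + 208 + 231 = 439
Σ Rᵢ = 0 + 1 + 2 = 3
N̂ = 439 / 3 ≈ 146.3 → 146

N ≈ 146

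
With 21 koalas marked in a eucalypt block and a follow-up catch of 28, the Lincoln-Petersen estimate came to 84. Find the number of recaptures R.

From N = M·C/R: R = M·C / N = 21·28 / 84 = 588 / 84 = 7.

R = 7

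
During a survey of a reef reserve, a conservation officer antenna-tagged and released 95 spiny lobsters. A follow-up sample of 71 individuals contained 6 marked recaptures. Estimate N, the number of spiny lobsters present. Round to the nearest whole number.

Lincoln-Petersen assumes M/N = R/C, so N = M·C / R.
N = (95 × 71) / 6 = 6745 / 6 ≈ 1124.2 → 1124

N ≈ 1124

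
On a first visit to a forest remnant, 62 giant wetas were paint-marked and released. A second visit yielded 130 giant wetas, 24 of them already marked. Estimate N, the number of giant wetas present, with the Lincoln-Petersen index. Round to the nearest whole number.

N ≈ 336

N = (62 × 130) / 24 = 8060 / 24 ≈ 335.8 → 336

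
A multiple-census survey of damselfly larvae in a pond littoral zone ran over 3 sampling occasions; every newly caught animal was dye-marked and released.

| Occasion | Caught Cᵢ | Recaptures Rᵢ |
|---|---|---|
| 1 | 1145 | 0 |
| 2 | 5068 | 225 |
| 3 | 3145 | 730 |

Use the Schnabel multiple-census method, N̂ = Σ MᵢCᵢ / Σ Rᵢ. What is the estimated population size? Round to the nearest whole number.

Marked at large before each occasion: Mᵢ = Σⱼ<ᵢ (Cⱼ − Rⱼ) → M1=0, M2=1145, M3=5988
Σ MᵢCᵢ = 0·1145 + 1145·5068 + 5988·3145 = 0 + 5802860 + 18832260 = 24635120
Σ Rᵢ = 0 + 225 + 730 = 955
N̂ = 24635120 / 955 ≈ 25795.9 → 25796

N ≈ 25,796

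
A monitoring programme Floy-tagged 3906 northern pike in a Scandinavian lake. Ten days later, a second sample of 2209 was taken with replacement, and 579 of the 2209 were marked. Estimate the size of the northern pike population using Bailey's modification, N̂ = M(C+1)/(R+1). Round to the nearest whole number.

N ≈ 14,883

N̂ = 3906·(2209+1)/(579+1) = 3906·2210/580 = 8632260/580 ≈ 14883.2 → 14883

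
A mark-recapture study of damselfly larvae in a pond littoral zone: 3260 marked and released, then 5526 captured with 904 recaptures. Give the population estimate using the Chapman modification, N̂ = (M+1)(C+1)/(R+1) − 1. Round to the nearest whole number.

N ≈ 19,915

N̂ = (3260+1)(5526+1)/(904+1) − 1 = 3261·5527/905 − 1
= 18023547/905 − 1 ≈ 19915.5 − 1 ≈ 19914.5 → 19915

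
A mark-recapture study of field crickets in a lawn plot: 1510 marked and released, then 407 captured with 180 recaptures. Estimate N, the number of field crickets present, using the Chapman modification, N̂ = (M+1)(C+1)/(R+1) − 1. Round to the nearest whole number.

N̂ = (1510+1)(407+1)/(180+1) − 1 = 1511·408/181 − 1
= 616488/181 − 1 ≈ 3406.0 − 1 ≈ 3405.0 → 3405

N ≈ 3405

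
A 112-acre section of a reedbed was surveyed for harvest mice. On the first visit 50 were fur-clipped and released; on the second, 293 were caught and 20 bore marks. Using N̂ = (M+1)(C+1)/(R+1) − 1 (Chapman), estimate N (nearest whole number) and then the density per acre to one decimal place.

N̂ = 51·294/21 − 1 = 14994/21 − 1 = 713
Density = N̂ / area = 713 / 112 ≈ 6.37 → 6.4 per acre

density ≈ 6.4 harvest mice per acre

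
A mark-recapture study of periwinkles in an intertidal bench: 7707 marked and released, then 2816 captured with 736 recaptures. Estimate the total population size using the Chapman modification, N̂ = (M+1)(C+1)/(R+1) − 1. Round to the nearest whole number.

N ≈ 29,461

N̂ = (7707+1)(2816+1)/(736+1) − 1 = 7708·2817/737 − 1
= 21713436/737 − 1 ≈ 29461.9 − 1 ≈ 29460.9 → 29461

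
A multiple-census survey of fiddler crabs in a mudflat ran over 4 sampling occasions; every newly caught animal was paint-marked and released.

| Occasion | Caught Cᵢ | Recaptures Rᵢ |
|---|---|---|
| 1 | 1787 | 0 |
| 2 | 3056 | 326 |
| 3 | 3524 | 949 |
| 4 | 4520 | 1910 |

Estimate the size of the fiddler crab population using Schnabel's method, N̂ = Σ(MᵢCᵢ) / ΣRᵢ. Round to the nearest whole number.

N ≈ 16,777

Marked at large before each occasion: Mᵢ = Σⱼ<ᵢ (Cⱼ − Rⱼ) → M1=0, M2=1787, M3=4517, M4=7092
Σ MᵢCᵢ = 0·1787 + 1787·3056 + 4517·3524 + 7092·4520 = 0 + 5461072 + 15917908 + 32055840 = 53434820
Σ Rᵢ = 0 + 326 + 949 + 1910 = 3185
N̂ = 53434820 / 3185 ≈ 16777.0 → 16777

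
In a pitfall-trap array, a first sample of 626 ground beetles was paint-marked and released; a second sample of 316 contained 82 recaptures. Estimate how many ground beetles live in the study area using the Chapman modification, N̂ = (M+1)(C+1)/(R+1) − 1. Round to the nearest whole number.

N ≈ 2394

N̂ = (626+1)(316+1)/(82+1) − 1 = 627·317/83 − 1
= 198759/83 − 1 ≈ 2394.7 − 1 ≈ 2393.7 → 2394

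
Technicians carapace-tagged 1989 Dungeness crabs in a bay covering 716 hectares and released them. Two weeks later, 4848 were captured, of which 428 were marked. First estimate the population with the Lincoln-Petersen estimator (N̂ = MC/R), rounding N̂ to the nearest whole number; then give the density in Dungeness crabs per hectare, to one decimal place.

N̂ = 1989·4848/428 = 9642672/428 ≈ 22529.6 → 22530
Density = N̂ / area = 22530 / 716 ≈ 31.47 → 31.5 per hectare

density ≈ 31.5 Dungeness crabs per hectare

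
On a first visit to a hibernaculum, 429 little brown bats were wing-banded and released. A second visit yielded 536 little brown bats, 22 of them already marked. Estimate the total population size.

If marked individuals mix randomly, R/C ≈ M/N, giving N ≈ M·C/R.
N = (429 × 536) / 22 = 229944 / 22 = 10452

N = 10,452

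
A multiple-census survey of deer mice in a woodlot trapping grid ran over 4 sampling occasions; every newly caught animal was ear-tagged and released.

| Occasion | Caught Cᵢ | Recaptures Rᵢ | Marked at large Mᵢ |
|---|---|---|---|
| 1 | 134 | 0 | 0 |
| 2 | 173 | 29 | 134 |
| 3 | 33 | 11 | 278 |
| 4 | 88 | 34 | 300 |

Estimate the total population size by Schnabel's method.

N = 794

Σ MᵢCᵢ = 0·134 + 134·173 + 278·33 + 300·88 = 0 + 23182 + 9174 + 26400 = 58756
Σ Rᵢ = 0 + 29 + 11 + 34 = 74
N̂ = 58756 / 74 = 794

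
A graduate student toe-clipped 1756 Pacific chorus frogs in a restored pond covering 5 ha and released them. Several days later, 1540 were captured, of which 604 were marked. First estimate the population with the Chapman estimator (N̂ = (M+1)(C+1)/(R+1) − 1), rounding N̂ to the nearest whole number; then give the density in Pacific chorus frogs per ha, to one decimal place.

density ≈ 894.8 Pacific chorus frogs per ha

N̂ = 1757·1541/605 − 1 = 2707537/605 − 1 ≈ 4474.3 → 4474
Density = N̂ / area = 4474 / 5 ≈ 894.80 → 894.8 per ha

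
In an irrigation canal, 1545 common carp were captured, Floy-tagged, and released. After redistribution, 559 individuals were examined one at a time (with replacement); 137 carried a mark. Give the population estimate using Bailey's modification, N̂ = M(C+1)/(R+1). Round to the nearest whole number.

N ≈ 6270

N̂ = 1545·(559+1)/(137+1) = 1545·560/138 = 865200/138 ≈ 6269.6 → 6270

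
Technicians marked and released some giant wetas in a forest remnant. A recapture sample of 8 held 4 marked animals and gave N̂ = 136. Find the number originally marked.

From N = M·C/R: M = N·R / C = 136·4 / 8 = 544 / 8 = 68.

M = 68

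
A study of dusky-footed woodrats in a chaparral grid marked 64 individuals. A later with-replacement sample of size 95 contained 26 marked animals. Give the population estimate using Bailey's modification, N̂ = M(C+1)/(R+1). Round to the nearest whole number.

N ≈ 228

N̂ = 64·(95+1)/(26+1) = 64·96/27 = 6144/27 ≈ 227.6 → 228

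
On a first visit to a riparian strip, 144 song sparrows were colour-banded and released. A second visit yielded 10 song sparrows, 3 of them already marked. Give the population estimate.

N = 480

N = (144 × 10) / 3 = 1440 / 3 = 480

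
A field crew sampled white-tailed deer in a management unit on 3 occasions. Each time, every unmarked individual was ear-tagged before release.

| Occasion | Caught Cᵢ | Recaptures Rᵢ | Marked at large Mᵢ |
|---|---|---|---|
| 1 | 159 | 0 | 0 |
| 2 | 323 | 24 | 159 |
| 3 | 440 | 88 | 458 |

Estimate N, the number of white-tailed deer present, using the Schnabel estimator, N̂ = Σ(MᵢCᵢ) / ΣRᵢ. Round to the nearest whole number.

Σ MᵢCᵢ = 0·159 + 159·323 + 458·440 = 0 + 51357 + 201520 = 252877
Σ Rᵢ = 0 + 24 + 88 = 112
N̂ = 252877 / 112 ≈ 2257.8 → 2258

N ≈ 2258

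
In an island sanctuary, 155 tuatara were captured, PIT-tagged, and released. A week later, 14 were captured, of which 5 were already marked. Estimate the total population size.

N = (155 × 14) / 5 = 2170 / 5 = 434

N = 434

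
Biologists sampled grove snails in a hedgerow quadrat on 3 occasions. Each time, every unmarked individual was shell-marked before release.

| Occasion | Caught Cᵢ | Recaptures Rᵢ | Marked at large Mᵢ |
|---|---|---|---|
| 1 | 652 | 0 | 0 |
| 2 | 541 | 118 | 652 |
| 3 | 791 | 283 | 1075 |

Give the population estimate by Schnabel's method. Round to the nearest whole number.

N ≈ 3000

Σ MᵢCᵢ = 0·652 + 652·541 + 1075·791 = 0 + 352732 + 850325 = 1203057
Σ Rᵢ = 0 + 118 + 283 = 401
N̂ = 1203057 / 401 ≈ 3000.1 → 3000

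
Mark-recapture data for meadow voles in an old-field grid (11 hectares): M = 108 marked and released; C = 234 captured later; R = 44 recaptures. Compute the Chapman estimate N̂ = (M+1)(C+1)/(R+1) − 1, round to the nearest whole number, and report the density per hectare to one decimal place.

N̂ = 109·235/45 − 1 = 25615/45 − 1 ≈ 568.2 → 568
Density = N̂ / area = 568 / 11 ≈ 51.64 → 51.6 per hectare

density ≈ 51.6 meadow voles per hectare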